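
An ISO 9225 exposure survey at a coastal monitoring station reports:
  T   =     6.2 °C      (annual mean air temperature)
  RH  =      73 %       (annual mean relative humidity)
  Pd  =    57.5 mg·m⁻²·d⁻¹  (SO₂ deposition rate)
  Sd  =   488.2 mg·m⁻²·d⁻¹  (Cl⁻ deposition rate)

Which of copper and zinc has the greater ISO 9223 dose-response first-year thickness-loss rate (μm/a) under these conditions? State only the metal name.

copper: temperature factor f = +0.126·(-3.8) = -0.4788
  sulphur-dioxide contribution → 0.6988 μm/a
  chloride contribution → 1.023 μm/a
  total first-year rate 1.722 μm/a
zinc: temperature factor f = +0.038·(-3.8) = -0.1444
  sulphur-dioxide contribution → 1.908 μm/a
  chloride contribution → 1.812 μm/a
  ⇒ r_corr(zinc) = 3.719 μm/a
Ordering by μm/a: zinc (3.72) > copper (1.72)

zinc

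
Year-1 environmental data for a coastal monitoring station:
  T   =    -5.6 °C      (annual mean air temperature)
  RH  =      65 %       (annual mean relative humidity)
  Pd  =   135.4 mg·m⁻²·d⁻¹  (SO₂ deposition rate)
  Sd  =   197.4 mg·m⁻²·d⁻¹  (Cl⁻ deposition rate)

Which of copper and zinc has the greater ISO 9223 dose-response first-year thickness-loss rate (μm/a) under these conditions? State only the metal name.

copper: temperature factor f = +0.126·(-15.6) = -1.9656
  Pd branch = 0.0053·Pd^0.26·e^(0.059·RH+f) = 0.1231 μm/a
  Cl⁻ term: 0.01025·197.4^0.27·exp(0.036·65+0.049·-5.6) = 0.3369
  r_corr = 0.1231 + 0.3369 = 0.4601 μm/a
zinc: T≤10 °C ⇒ hinge +0.038·(-5.6−10) = -0.5928
  Pd branch = 0.0129·Pd^0.44·e^(0.046·RH+f) = 1.229 μm/a
  Cl⁻ term: 0.0175·197.4^0.57·exp(0.008·65+0.085·-5.6) = 0.372
  r_corr = 1.229 + 0.372 = 1.601 μm/a
Ordering by μm/a: zinc (1.6) > copper (0.46)

zinc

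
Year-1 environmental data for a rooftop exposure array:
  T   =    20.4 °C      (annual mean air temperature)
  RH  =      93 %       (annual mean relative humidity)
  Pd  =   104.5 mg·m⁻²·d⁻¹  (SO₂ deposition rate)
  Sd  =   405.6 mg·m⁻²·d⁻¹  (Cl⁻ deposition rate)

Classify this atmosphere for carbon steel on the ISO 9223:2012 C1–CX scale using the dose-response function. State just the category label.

carbon steel: f(T) = -0.054·(T−10) [T>10 °C] = -0.5616
  SO₂ term: 1.77·104.5^0.52·exp(0.02·93-0.5616) = 72.74
  Cl⁻ term: 0.102·405.6^0.62·exp(0.033·93+0.04·20.4) = 205.5
  r_corr = 72.74 + 205.5 = 278.3 μm/a
Category bounds: 200…700 μm/a bracket r_corr ⇒ CX

CX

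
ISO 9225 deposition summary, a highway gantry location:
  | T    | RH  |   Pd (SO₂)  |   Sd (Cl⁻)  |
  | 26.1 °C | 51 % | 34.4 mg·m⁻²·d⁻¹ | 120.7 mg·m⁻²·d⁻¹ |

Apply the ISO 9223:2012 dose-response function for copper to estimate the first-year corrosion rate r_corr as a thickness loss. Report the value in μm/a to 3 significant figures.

copper: T>10 °C ⇒ hinge -0.080·(26.1−10) = -1.2880
  sulphur-dioxide contribution → 0.07434 μm/a
  chloride contribution → 0.8425 μm/a
  total first-year rate 0.9168 μm/a

r_corr = 0.917 μm/a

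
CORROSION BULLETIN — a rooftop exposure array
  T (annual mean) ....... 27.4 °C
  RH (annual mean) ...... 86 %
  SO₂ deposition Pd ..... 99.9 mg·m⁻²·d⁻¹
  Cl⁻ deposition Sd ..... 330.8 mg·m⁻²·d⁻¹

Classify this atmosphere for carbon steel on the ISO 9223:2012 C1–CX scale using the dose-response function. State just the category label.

carbon steel: T>10 °C ⇒ hinge -0.054·(27.4−10) = -0.9396
  Pd branch = 1.77·Pd^0.52·e^(0.02·RH+f) = 42.33 μm/a
  Cl⁻ term: 0.102·330.8^0.62·exp(0.033·86+0.04·27.4) = 190.2
  sum: 42.33 + 190.2 → r_corr = 232.5 μm/a
Category bounds: 200…700 μm/a bracket r_corr ⇒ CX

CX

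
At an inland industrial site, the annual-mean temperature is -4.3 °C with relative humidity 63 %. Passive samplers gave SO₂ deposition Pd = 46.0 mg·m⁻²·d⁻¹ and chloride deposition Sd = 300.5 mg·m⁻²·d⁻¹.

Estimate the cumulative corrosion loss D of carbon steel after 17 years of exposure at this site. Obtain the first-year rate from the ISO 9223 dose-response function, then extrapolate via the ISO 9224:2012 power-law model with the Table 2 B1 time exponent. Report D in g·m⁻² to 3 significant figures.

D(17) = 1.00e+03 g·m⁻²

carbon steel: T≤10 °C ⇒ hinge +0.150·(-4.3−10) = -2.1450
  SO₂ term: 1.77·46.0^0.52·exp(0.02·63-2.1450) = 5.349
  Cl⁻ term: 0.102·300.5^0.62·exp(0.033·63+0.04·-4.3) = 23.61
  r_corr = 5.349 + 23.61 = 28.96 μm/a
Long-term exponent b (ISO 9224 Table 2, B1) = 0.523
  D(17) = 28.96 × 17^0.523 = 28.96 × 4.401 = 127.4 μm
  Mass loss = 127.4 μm × 7.85 g/cm³ = 1000 g·m⁻²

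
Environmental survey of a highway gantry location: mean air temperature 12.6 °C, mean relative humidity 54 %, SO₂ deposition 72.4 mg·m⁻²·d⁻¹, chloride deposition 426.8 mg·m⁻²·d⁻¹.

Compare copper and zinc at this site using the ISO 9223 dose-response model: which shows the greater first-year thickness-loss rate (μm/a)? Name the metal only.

zinc

copper: temperature factor f = -0.080·(2.6) = -0.2080
  Pd branch = 0.0053·Pd^0.26·e^(0.059·RH+f) = 0.3171 μm/a
  Cl⁻ term: 0.01025·426.8^0.27·exp(0.036·54+0.049·12.6) = 0.6812
  sum: 0.3171 + 0.6812 → r_corr = 0.9983 μm/a
zinc: T>10 °C ⇒ hinge -0.071·(12.6−10) = -0.1846
  Pd branch = 0.0129·Pd^0.44·e^(0.046·RH+f) = 0.8462 μm/a
  Sd branch = 0.0175·Sd^0.57·e^(0.008·RH+0.085·T) = 2.483 μm/a
  sum: 0.8462 + 2.483 → r_corr = 3.329 μm/a
Ordering by μm/a: zinc (3.33) > copper (0.998)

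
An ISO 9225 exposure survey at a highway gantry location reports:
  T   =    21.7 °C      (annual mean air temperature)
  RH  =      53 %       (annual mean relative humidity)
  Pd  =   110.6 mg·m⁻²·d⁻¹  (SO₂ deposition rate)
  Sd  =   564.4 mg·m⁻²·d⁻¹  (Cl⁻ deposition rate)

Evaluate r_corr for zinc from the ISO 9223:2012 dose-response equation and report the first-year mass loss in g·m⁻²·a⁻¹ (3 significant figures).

r_corr = 48.3 g·m⁻²·a⁻¹

zinc: temperature factor f = -0.071·(11.7) = -0.8307
  Pd branch = 0.0129·Pd^0.44·e^(0.046·RH+f) = 0.5104 μm/a
  Sd branch = 0.0175·Sd^0.57·e^(0.008·RH+0.085·T) = 6.261 μm/a
  r_corr = 0.5104 + 6.261 = 6.771 μm/a
Convert to mass loss: 6.771 μm/a × 7.14 g/cm³ = 48.35 g·m⁻²·a⁻¹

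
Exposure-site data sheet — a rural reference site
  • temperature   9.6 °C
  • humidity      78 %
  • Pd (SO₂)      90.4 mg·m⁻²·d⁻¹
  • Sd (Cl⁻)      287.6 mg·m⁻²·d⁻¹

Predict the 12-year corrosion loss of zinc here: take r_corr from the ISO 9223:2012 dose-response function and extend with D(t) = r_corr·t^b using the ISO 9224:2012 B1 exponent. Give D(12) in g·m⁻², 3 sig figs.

zinc: temperature factor f = +0.038·(-0.4) = -0.0152
  SO₂ term: 0.0129·90.4^0.44·exp(0.046·78-0.0152) = 3.334
  Cl⁻ term: 0.0175·287.6^0.57·exp(0.008·78+0.085·9.6) = 1.862
  r_corr = 3.334 + 1.862 = 5.196 μm/a
Power-law: D(12) = r_corr · 12^0.813
  D(12) = 5.196 × 12^0.813 = 5.196 × 7.54 = 39.18 μm
  Mass loss = 39.18 μm × 7.14 g/cm³ = 279.7 g·m⁻²

D(12) = 280 g·m⁻²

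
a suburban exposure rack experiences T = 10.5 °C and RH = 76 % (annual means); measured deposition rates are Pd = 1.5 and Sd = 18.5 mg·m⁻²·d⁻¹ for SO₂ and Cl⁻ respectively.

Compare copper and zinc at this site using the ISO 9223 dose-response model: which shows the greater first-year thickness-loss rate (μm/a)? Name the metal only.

copper: f(T) = -0.080·(T−10) [T>10 °C] = -0.0400
  SO₂ term: 0.0053·1.5^0.26·exp(0.059·76-0.0400) = 0.5013
  Cl⁻ term: 0.01025·18.5^0.27·exp(0.036·76+0.049·10.5) = 0.5815
  sum: 0.5013 + 0.5815 → r_corr = 1.083 μm/a
zinc: f(T) = -0.071·(T−10) [T>10 °C] = -0.0355
  Pd branch = 0.0129·Pd^0.44·e^(0.046·RH+f) = 0.4908 μm/a
  Sd branch = 0.0175·Sd^0.57·e^(0.008·RH+0.085·T) = 0.414 μm/a
  r_corr = 0.4908 + 0.414 = 0.9048 μm/a
Ordering by μm/a: copper (1.08) > zinc (0.905)

copper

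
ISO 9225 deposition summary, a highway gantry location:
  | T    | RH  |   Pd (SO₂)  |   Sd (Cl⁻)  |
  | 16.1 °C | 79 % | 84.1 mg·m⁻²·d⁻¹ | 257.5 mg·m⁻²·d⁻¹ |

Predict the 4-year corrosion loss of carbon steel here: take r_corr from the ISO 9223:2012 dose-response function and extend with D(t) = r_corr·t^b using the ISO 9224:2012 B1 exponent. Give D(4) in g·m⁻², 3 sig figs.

D(4) = 2.34e+03 g·m⁻²

carbon steel: f(T) = -0.054·(T−10) [T>10 °C] = -0.3294
  sulphur-dioxide contribution → 61.94 μm/a
  chloride contribution → 82.26 μm/a
  total first-year rate 144.2 μm/a
ISO 9224: D(t) = r_corr · t^b with b = 0.523 (carbon steel, B1)
  D(4) = 144.2 × 4^0.523 = 144.2 × 2.065 = 297.7 μm
  Mass loss = 297.7 μm × 7.85 g/cm³ = 2337 g·m⁻²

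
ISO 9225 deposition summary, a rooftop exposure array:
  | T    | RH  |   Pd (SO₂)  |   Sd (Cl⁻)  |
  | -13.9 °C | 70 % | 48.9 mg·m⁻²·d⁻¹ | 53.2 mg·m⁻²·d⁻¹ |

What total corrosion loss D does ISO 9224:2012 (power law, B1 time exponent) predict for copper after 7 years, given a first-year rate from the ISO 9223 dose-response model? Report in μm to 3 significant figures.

copper: f(T) = +0.126·(T−10) [T≤10 °C] = -3.0114
  SO₂ term: 0.0053·48.9^0.26·exp(0.059·70-3.0114) = 0.0446
  Sd branch = 0.01025·Sd^0.27·e^(0.036·RH+0.049·T) = 0.1885 μm/a
  sum: 0.0446 + 0.1885 → r_corr = 0.2331 μm/a
ISO 9224: D(t) = r_corr · t^b with b = 0.667 (copper, B1)
  D(7) = 0.2331 × 7^0.667 = 0.2331 × 3.662 = 0.8536 μm

D(7) = 0.854 μm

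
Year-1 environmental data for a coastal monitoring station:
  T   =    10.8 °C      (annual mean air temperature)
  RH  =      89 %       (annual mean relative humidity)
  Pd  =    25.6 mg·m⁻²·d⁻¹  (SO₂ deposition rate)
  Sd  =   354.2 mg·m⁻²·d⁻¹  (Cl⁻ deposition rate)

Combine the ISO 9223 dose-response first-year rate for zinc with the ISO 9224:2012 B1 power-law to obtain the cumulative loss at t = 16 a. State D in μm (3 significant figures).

zinc: temperature factor f = -0.071·(0.8) = -0.0568
  Pd branch = 0.0129·Pd^0.44·e^(0.046·RH+f) = 3.045 μm/a
  Cl⁻ term: 0.0175·354.2^0.57·exp(0.008·89+0.085·10.8) = 2.535
  sum: 3.045 + 2.535 → r_corr = 5.58 μm/a
Long-term exponent b (ISO 9224 Table 2, B1) = 0.813
  D(16) = 5.58 × 16^0.813 = 5.58 × 9.527 = 53.16 μm

D(16) = 53.2 μm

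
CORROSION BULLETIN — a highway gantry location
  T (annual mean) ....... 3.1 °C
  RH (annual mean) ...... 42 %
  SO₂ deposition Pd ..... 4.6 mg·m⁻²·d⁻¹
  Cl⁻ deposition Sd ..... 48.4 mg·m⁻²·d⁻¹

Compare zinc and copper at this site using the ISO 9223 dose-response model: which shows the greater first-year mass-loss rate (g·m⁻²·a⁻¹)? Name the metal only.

zinc: temperature factor f = +0.038·(-6.9) = -0.2622
  SO₂ term: 0.0129·4.6^0.44·exp(0.046·42-0.2622) = 0.1341
  Cl⁻ term: 0.0175·48.4^0.57·exp(0.008·42+0.085·3.1) = 0.2909
  sum: 0.1341 + 0.2909 → r_corr = 0.425 μm/a
  mass loss = 0.425 μm/a × 7.14 g/cm³ = 3.034 g·m⁻²·a⁻¹
copper: f(T) = +0.126·(T−10) [T≤10 °C] = -0.8694
  SO₂ term: 0.0053·4.6^0.26·exp(0.059·42-0.8694) = 0.03937
  Sd branch = 0.01025·Sd^0.27·e^(0.036·RH+0.049·T) = 0.1543 μm/a
  r_corr = 0.03937 + 0.1543 = 0.1936 μm/a
  mass loss = 0.1936 μm/a × 8.96 g/cm³ = 1.735 g·m⁻²·a⁻¹
Ordering by g·m⁻²·a⁻¹: zinc (3.03) > copper (1.73)

zinc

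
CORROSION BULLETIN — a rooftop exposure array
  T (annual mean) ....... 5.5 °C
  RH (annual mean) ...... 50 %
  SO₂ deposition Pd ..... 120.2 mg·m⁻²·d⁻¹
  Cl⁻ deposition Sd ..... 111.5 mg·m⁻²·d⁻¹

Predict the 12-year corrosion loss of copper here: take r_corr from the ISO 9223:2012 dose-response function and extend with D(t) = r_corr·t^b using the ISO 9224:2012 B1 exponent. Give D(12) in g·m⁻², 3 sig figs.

D(12) = 23.0 g·m⁻²

copper: T≤10 °C ⇒ hinge +0.126·(5.5−10) = -0.5670
  Pd branch = 0.0053·Pd^0.26·e^(0.059·RH+f) = 0.1995 μm/a
  Sd branch = 0.01025·Sd^0.27·e^(0.036·RH+0.049·T) = 0.2899 μm/a
  sum: 0.1995 + 0.2899 → r_corr = 0.4894 μm/a
Long-term exponent b (ISO 9224 Table 2, B1) = 0.667
  D(12) = 0.4894 × 12^0.667 = 0.4894 × 5.246 = 2.567 μm
  Mass loss = 2.567 μm × 8.96 g/cm³ = 23 g·m⁻²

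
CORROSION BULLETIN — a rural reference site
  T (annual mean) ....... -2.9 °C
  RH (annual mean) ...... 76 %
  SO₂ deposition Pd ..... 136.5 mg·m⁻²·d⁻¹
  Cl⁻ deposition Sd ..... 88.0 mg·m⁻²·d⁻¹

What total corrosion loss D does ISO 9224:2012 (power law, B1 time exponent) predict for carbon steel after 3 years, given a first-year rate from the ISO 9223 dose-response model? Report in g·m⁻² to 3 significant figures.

carbon steel: temperature factor f = +0.150·(-12.9) = -1.9350
  sulphur-dioxide contribution → 15.07 μm/a
  chloride contribution → 17.91 μm/a
  ⇒ r_corr(carbon steel) = 32.97 μm/a
Power-law: D(3) = r_corr · 3^0.523
  D(3) = 32.97 × 3^0.523 = 32.97 × 1.776 = 58.57 μm
  Mass loss = 58.57 μm × 7.85 g/cm³ = 459.8 g·m⁻²

D(3) = 460 g·m⁻²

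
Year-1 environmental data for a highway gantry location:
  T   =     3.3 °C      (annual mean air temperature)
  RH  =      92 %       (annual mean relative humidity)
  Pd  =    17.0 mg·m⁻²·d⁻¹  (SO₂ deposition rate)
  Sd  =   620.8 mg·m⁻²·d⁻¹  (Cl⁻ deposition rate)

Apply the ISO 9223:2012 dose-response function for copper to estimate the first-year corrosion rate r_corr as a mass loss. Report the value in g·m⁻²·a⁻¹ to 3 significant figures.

r_corr = 26.5 g·m⁻²·a⁻¹

copper: temperature factor f = +0.126·(-6.7) = -0.8442
  SO₂ term: 0.0053·17.0^0.26·exp(0.059·92-0.8442) = 1.084
  Cl⁻ term: 0.01025·620.8^0.27·exp(0.036·92+0.049·3.3) = 1.877
  r_corr = 1.084 + 1.877 = 2.961 μm/a
Convert to mass loss: 2.961 μm/a × 8.96 g/cm³ = 26.53 g·m⁻²·a⁻¹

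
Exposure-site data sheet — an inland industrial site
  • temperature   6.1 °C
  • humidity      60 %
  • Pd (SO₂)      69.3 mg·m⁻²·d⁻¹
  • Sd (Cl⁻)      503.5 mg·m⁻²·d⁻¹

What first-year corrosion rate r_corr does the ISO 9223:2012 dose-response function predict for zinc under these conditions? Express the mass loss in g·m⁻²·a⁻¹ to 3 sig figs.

zinc: temperature factor f = +0.038·(-3.9) = -0.1482
  sulphur-dioxide contribution → 1.134 μm/a
  chloride contribution → 1.647 μm/a
  total first-year rate 2.782 μm/a
Convert to mass loss: 2.782 μm/a × 7.14 g/cm³ = 19.86 g·m⁻²·a⁻¹

r_corr = 19.9 g·m⁻²·a⁻¹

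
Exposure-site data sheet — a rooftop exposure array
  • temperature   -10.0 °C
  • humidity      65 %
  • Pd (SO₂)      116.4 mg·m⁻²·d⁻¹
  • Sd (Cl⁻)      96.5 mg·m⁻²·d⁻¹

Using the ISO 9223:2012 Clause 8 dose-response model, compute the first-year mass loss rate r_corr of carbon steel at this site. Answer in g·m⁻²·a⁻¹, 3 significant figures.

r_corr = 108 g·m⁻²·a⁻¹

carbon steel: T≤10 °C ⇒ hinge +0.150·(-10.0−10) = -3.0000
  sulphur-dioxide contribution → 3.837 μm/a
  chloride contribution → 9.928 μm/a
  total first-year rate 13.76 μm/a
Convert to mass loss: 13.76 μm/a × 7.85 g/cm³ = 108.1 g·m⁻²·a⁻¹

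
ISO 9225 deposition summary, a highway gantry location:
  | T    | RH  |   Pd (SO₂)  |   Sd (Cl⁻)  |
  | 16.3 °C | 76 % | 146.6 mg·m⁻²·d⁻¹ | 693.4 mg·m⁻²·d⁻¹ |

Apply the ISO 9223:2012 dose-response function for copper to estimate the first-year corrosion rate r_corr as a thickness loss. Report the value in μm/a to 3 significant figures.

r_corr = 3.09 μm/a

copper: T>10 °C ⇒ hinge -0.080·(16.3−10) = -0.5040
  SO₂ term: 0.0053·146.6^0.26·exp(0.059·76-0.5040) = 1.037
  Cl⁻ term: 0.01025·693.4^0.27·exp(0.036·76+0.049·16.3) = 2.055
  sum: 1.037 + 2.055 → r_corr = 3.093 μm/a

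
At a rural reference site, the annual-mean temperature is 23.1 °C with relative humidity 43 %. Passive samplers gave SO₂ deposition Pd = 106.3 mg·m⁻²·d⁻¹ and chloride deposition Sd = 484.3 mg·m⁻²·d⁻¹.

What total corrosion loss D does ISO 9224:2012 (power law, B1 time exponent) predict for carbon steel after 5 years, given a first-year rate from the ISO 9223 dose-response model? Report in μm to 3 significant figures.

D(5) = 168 μm

carbon steel: temperature factor f = -0.054·(13.1) = -0.7074
  SO₂ term: 1.77·106.3^0.52·exp(0.02·43-0.7074) = 23.34
  Cl⁻ term: 0.102·484.3^0.62·exp(0.033·43+0.04·23.1) = 49.08
  sum: 23.34 + 49.08 → r_corr = 72.42 μm/a
Power-law: D(5) = r_corr · 5^0.523
  D(5) = 72.42 × 5^0.523 = 72.42 × 2.32 = 168 μm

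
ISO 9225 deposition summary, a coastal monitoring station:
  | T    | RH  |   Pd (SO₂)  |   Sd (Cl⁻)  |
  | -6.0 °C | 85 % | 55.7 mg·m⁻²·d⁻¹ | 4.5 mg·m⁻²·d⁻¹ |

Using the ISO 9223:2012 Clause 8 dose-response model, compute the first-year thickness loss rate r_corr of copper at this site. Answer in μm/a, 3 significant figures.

r_corr = 0.547 μm/a

copper: T≤10 °C ⇒ hinge +0.126·(-6.0−10) = -2.0160
  SO₂ term: 0.0053·55.7^0.26·exp(0.059·85-2.0160) = 0.3024
  Sd branch = 0.01025·Sd^0.27·e^(0.036·RH+0.049·T) = 0.2445 μm/a
  sum: 0.3024 + 0.2445 → r_corr = 0.547 μm/a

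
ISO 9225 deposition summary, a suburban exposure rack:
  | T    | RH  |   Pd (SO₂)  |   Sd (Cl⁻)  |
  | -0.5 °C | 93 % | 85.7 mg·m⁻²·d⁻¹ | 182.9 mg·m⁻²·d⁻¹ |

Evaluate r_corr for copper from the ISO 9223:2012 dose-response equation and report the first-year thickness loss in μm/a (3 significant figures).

copper: f(T) = +0.126·(T−10) [T≤10 °C] = -1.3230
  Pd branch = 0.0053·Pd^0.26·e^(0.059·RH+f) = 1.085 μm/a
  Sd branch = 0.01025·Sd^0.27·e^(0.036·RH+0.049·T) = 1.161 μm/a
  sum: 1.085 + 1.161 → r_corr = 2.246 μm/a

r_corr = 2.25 μm/a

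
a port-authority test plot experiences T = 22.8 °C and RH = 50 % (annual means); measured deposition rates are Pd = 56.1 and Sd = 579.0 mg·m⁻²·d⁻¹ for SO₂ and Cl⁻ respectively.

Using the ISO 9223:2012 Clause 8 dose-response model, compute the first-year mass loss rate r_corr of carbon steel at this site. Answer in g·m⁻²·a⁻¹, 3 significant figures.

carbon steel: T>10 °C ⇒ hinge -0.054·(22.8−10) = -0.6912
  Pd branch = 1.77·Pd^0.52·e^(0.02·RH+f) = 19.57 μm/a
  Cl⁻ term: 0.102·579.0^0.62·exp(0.033·50+0.04·22.8) = 68.25
  sum: 19.57 + 68.25 → r_corr = 87.82 μm/a
Convert to mass loss: 87.82 μm/a × 7.85 g/cm³ = 689.4 g·m⁻²·a⁻¹

r_corr = 689 g·m⁻²·a⁻¹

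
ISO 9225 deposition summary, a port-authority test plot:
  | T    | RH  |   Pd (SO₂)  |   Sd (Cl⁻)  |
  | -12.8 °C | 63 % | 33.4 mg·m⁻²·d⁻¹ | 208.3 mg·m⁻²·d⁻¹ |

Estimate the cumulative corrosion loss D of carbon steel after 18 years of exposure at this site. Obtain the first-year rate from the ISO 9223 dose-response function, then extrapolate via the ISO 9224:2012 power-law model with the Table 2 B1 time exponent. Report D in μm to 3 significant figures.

carbon steel: f(T) = +0.150·(T−10) [T≤10 °C] = -3.4200
  SO₂ term: 1.77·33.4^0.52·exp(0.02·63-3.4200) = 1.265
  Cl⁻ term: 0.102·208.3^0.62·exp(0.033·63+0.04·-12.8) = 13.39
  sum: 1.265 + 13.39 → r_corr = 14.65 μm/a
Power-law: D(18) = r_corr · 18^0.523
  D(18) = 14.65 × 18^0.523 = 14.65 × 4.534 = 66.44 μm

D(18) = 66.4 μm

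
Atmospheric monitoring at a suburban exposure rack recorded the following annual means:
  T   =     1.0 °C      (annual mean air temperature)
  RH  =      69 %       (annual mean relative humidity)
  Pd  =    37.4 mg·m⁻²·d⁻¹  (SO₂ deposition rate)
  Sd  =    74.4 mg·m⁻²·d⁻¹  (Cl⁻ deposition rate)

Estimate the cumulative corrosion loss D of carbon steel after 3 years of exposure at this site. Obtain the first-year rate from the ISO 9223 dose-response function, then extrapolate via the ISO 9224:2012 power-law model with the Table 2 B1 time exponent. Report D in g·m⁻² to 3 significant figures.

D(3) = 376 g·m⁻²

carbon steel: f(T) = +0.150·(T−10) [T≤10 °C] = -1.3500
  Pd branch = 1.77·Pd^0.52·e^(0.02·RH+f) = 11.99 μm/a
  Cl⁻ term: 0.102·74.4^0.62·exp(0.033·69+0.04·1.0) = 14.97
  r_corr = 11.99 + 14.97 = 26.96 μm/a
Long-term exponent b (ISO 9224 Table 2, B1) = 0.523
  D(3) = 26.96 × 3^0.523 = 26.96 × 1.776 = 47.9 μm
  Mass loss = 47.9 μm × 7.85 g/cm³ = 376 g·m⁻²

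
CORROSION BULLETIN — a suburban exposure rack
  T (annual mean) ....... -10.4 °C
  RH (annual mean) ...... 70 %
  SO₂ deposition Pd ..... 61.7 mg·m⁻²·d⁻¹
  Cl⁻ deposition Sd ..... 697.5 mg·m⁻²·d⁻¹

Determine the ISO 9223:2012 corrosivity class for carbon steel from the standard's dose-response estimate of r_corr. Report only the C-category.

C3

carbon steel: f(T) = +0.150·(T−10) [T≤10 °C] = -3.0600
  Pd branch = 1.77·Pd^0.52·e^(0.02·RH+f) = 2.871 μm/a
  Cl⁻ term: 0.102·697.5^0.62·exp(0.033·70+0.04·-10.4) = 39.28
  r_corr = 2.871 + 39.28 = 42.15 μm/a
ISO 9223 Table 2 (carbon steel): 25 < 42.1 ≤ 50 μm/a ⇒ C3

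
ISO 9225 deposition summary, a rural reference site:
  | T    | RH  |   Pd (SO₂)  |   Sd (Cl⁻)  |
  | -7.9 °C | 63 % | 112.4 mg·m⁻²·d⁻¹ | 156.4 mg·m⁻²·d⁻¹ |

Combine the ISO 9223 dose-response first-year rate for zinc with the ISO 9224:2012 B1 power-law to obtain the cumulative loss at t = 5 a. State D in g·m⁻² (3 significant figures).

D(5) = 32.0 g·m⁻²

zinc: T≤10 °C ⇒ hinge +0.038·(-7.9−10) = -0.6802
  Pd branch = 0.0129·Pd^0.44·e^(0.046·RH+f) = 0.9465 μm/a
  Sd branch = 0.0175·Sd^0.57·e^(0.008·RH+0.085·T) = 0.2636 μm/a
  sum: 0.9465 + 0.2636 → r_corr = 1.21 μm/a
Power-law: D(5) = r_corr · 5^0.813
  D(5) = 1.21 × 5^0.813 = 1.21 × 3.701 = 4.478 μm
  Mass loss = 4.478 μm × 7.14 g/cm³ = 31.97 g·m⁻²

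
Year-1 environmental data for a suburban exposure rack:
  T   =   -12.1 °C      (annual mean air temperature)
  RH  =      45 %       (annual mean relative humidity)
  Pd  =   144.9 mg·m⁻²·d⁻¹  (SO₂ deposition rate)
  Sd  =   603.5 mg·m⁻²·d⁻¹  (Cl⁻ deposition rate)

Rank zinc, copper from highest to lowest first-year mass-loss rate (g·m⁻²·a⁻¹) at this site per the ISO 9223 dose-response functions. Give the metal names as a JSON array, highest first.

zinc: temperature factor f = +0.038·(-22.1) = -0.8398
  sulphur-dioxide contribution → 0.3942 μm/a
  chloride contribution → 0.3449 μm/a
  total first-year rate 0.7391 μm/a
  mass loss = 0.7391 μm/a × 7.14 g/cm³ = 5.277 g·m⁻²·a⁻¹
copper: f(T) = +0.126·(T−10) [T≤10 °C] = -2.7846
  sulphur-dioxide contribution → 0.01698 μm/a
  chloride contribution → 0.1613 μm/a
  total first-year rate 0.1783 μm/a
  mass loss = 0.1783 μm/a × 8.96 g/cm³ = 1.597 g·m⁻²·a⁻¹
Ordering by g·m⁻²·a⁻¹: zinc (5.28) > copper (1.6)

["zinc", "copper"]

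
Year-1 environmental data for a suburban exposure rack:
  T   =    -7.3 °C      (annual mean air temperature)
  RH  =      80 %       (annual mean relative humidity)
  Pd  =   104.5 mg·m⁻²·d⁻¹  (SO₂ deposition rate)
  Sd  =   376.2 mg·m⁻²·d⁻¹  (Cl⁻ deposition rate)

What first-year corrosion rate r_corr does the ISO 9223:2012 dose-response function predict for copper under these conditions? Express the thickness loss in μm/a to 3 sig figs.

r_corr = 0.858 μm/a

copper: f(T) = +0.126·(T−10) [T≤10 °C] = -2.1798
  Pd branch = 0.0053·Pd^0.26·e^(0.059·RH+f) = 0.2251 μm/a
  Sd branch = 0.01025·Sd^0.27·e^(0.036·RH+0.049·T) = 0.6332 μm/a
  sum: 0.2251 + 0.6332 → r_corr = 0.8583 μm/a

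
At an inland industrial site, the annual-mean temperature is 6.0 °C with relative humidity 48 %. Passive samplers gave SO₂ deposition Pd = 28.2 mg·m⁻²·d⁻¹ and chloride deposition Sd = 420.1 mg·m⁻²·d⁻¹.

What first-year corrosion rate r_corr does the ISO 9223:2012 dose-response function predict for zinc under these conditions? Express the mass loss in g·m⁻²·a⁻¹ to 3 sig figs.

r_corr = 12.7 g·m⁻²·a⁻¹

zinc: f(T) = +0.038·(T−10) [T≤10 °C] = -0.1520
  sulphur-dioxide contribution → 0.4381 μm/a
  chloride contribution → 1.338 μm/a
  ⇒ r_corr(zinc) = 1.777 μm/a
Convert to mass loss: 1.777 μm/a × 7.14 g/cm³ = 12.68 g·m⁻²·a⁻¹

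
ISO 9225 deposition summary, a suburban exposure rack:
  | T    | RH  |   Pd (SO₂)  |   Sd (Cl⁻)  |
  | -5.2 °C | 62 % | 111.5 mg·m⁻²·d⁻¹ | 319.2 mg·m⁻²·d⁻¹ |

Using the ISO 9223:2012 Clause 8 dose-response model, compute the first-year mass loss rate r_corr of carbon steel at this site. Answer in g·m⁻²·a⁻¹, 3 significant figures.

carbon steel: T≤10 °C ⇒ hinge +0.150·(-5.2−10) = -2.2800
  sulphur-dioxide contribution → 7.259 μm/a
  chloride contribution → 22.87 μm/a
  ⇒ r_corr(carbon steel) = 30.13 μm/a
Convert to mass loss: 30.13 μm/a × 7.85 g/cm³ = 236.6 g·m⁻²·a⁻¹

r_corr = 237 g·m⁻²·a⁻¹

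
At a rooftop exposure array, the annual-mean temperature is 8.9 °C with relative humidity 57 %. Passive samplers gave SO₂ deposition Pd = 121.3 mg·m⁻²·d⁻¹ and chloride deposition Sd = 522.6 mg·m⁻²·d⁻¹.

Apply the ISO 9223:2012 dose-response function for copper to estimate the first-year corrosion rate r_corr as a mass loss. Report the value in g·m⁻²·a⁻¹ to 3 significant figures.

r_corr = 10.1 g·m⁻²·a⁻¹

copper: temperature factor f = +0.126·(-1.1) = -0.1386
  sulphur-dioxide contribution → 0.4639 μm/a
  chloride contribution → 0.6686 μm/a
  total first-year rate 1.133 μm/a
Convert to mass loss: 1.133 μm/a × 8.96 g/cm³ = 10.15 g·m⁻²·a⁻¹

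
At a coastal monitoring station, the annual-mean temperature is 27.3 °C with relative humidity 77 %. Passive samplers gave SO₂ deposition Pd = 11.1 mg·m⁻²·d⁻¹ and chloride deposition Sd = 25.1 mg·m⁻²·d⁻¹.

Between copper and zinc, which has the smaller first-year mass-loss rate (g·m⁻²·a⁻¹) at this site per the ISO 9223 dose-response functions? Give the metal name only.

copper: f(T) = -0.080·(T−10) [T>10 °C] = -1.3840
  sulphur-dioxide contribution → 0.2333 μm/a
  chloride contribution → 1.491 μm/a
  total first-year rate 1.724 μm/a
  mass loss = 1.724 μm/a × 8.96 g/cm³ = 15.45 g·m⁻²·a⁻¹
zinc: T>10 °C ⇒ hinge -0.071·(27.3−10) = -1.2283
  sulphur-dioxide contribution → 0.3761 μm/a
  chloride contribution → 2.071 μm/a
  total first-year rate 2.447 μm/a
  mass loss = 2.447 μm/a × 7.14 g/cm³ = 17.47 g·m⁻²·a⁻¹
Ordering by g·m⁻²·a⁻¹: zinc (17.5) > copper (15.4)

copper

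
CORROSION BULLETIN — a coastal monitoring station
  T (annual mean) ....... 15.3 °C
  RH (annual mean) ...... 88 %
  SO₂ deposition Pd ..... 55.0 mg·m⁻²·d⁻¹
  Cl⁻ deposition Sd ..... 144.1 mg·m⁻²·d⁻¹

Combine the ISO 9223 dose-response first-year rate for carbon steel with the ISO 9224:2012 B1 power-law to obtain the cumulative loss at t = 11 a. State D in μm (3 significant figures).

carbon steel: temperature factor f = -0.054·(5.3) = -0.2862
  Pd branch = 1.77·Pd^0.52·e^(0.02·RH+f) = 62.09 μm/a
  Cl⁻ term: 0.102·144.1^0.62·exp(0.033·88+0.04·15.3) = 74.81
  sum: 62.09 + 74.81 → r_corr = 136.9 μm/a
ISO 9224: D(t) = r_corr · t^b with b = 0.523 (carbon steel, B1)
  D(11) = 136.9 × 11^0.523 = 136.9 × 3.505 = 479.8 μm

D(11) = 480 μm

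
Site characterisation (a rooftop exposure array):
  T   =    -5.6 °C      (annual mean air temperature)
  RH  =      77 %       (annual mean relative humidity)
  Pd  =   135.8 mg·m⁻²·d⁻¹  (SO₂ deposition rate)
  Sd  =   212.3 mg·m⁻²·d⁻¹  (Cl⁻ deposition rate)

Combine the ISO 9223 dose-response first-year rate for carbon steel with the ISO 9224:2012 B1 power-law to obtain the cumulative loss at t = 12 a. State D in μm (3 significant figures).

D(12) = 143 μm

carbon steel: temperature factor f = +0.150·(-15.6) = -2.3400
  sulphur-dioxide contribution → 10.22 μm/a
  chloride contribution → 28.68 μm/a
  ⇒ r_corr(carbon steel) = 38.9 μm/a
Power-law: D(12) = r_corr · 12^0.523
  D(12) = 38.9 × 12^0.523 = 38.9 × 3.668 = 142.7 μm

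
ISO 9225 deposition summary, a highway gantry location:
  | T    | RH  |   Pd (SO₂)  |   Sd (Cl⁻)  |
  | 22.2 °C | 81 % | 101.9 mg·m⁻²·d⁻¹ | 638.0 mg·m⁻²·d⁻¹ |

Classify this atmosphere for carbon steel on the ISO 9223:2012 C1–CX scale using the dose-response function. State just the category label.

CX

carbon steel: f(T) = -0.054·(T−10) [T>10 °C] = -0.6588
  sulphur-dioxide contribution → 51.25 μm/a
  chloride contribution → 196.8 μm/a
  ⇒ r_corr(carbon steel) = 248.1 μm/a
ISO 9223 Table 2 (carbon steel): 200 < 248 ≤ 700 μm/a ⇒ CX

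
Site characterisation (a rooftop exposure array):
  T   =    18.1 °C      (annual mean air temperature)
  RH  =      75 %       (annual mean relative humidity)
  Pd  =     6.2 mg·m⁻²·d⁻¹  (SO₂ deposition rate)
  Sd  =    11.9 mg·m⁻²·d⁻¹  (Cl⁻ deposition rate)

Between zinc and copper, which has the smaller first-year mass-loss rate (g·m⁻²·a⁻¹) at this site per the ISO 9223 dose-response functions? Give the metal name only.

zinc

zinc: temperature factor f = -0.071·(8.1) = -0.5751
  sulphur-dioxide contribution → 0.5103 μm/a
  chloride contribution → 0.6093 μm/a
  total first-year rate 1.12 μm/a
  mass loss = 1.12 μm/a × 7.14 g/cm³ = 7.994 g·m⁻²·a⁻¹
copper: f(T) = -0.080·(T−10) [T>10 °C] = -0.6480
  sulphur-dioxide contribution → 0.3721 μm/a
  chloride contribution → 0.7226 μm/a
  total first-year rate 1.095 μm/a
  mass loss = 1.095 μm/a × 8.96 g/cm³ = 9.808 g·m⁻²·a⁻¹
Ordering by g·m⁻²·a⁻¹: copper (9.81) > zinc (7.99)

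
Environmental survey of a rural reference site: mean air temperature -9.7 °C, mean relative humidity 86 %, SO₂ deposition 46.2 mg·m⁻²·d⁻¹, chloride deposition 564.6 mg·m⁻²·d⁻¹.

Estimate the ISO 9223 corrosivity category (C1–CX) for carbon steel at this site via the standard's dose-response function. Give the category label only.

carbon steel: temperature factor f = +0.150·(-19.7) = -2.9550
  sulphur-dioxide contribution → 3.778 μm/a
  chloride contribution → 60.08 μm/a
  total first-year rate 63.85 μm/a
63.9 μm/a falls in (50, 80] for carbon steel → category C4

C4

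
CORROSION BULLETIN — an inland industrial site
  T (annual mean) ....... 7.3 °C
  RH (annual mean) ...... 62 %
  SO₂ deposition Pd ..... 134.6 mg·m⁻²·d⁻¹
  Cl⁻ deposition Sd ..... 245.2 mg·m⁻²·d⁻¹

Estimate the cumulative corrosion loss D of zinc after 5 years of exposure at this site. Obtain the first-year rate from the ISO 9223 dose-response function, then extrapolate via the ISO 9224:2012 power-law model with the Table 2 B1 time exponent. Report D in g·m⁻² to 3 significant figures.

zinc: temperature factor f = +0.038·(-2.7) = -0.1026
  Pd branch = 0.0129·Pd^0.44·e^(0.046·RH+f) = 1.743 μm/a
  Cl⁻ term: 0.0175·245.2^0.57·exp(0.008·62+0.085·7.3) = 1.23
  sum: 1.743 + 1.23 → r_corr = 2.974 μm/a
ISO 9224: D(t) = r_corr · t^b with b = 0.813 (zinc, B1)
  D(5) = 2.974 × 5^0.813 = 2.974 × 3.701 = 11 μm
  Mass loss = 11 μm × 7.14 g/cm³ = 78.57 g·m⁻²

D(5) = 78.6 g·m⁻²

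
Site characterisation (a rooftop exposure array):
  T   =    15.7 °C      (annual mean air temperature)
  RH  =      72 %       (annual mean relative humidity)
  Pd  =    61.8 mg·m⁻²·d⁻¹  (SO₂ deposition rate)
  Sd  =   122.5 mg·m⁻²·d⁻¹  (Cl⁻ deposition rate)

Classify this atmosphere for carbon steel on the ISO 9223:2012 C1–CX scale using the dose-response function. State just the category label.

C5

carbon steel: temperature factor f = -0.054·(5.7) = -0.3078
  SO₂ term: 1.77·61.8^0.52·exp(0.02·72-0.3078) = 46.88
  Cl⁻ term: 0.102·122.5^0.62·exp(0.033·72+0.04·15.7) = 40.54
  sum: 46.88 + 40.54 → r_corr = 87.42 μm/a
ISO 9223 Table 2 (carbon steel): 80 < 87.4 ≤ 200 μm/a ⇒ C5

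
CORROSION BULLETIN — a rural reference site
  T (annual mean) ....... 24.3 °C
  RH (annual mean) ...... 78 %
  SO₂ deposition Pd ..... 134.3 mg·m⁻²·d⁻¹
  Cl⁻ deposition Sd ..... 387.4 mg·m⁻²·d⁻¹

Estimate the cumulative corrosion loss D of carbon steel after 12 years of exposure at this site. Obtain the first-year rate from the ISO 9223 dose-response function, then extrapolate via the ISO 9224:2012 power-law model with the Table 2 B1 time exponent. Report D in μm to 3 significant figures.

D(12) = 704 μm

carbon steel: T>10 °C ⇒ hinge -0.054·(24.3−10) = -0.7722
  Pd branch = 1.77·Pd^0.52·e^(0.02·RH+f) = 49.74 μm/a
  Sd branch = 0.102·Sd^0.62·e^(0.033·RH+0.04·T) = 142.3 μm/a
  r_corr = 49.74 + 142.3 = 192.1 μm/a
Long-term exponent b (ISO 9224 Table 2, B1) = 0.523
  D(12) = 192.1 × 12^0.523 = 192.1 × 3.668 = 704.5 μm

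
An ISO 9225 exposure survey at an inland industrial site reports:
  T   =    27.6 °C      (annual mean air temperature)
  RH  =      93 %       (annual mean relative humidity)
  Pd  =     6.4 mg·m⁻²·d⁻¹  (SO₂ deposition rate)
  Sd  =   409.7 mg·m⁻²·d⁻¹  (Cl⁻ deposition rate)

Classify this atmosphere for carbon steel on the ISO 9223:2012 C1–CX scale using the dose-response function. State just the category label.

carbon steel: temperature factor f = -0.054·(17.6) = -0.9504
  sulphur-dioxide contribution → 11.54 μm/a
  chloride contribution → 275.8 μm/a
  ⇒ r_corr(carbon steel) = 287.4 μm/a
287 μm/a falls in (200, 700] for carbon steel → category CX

CX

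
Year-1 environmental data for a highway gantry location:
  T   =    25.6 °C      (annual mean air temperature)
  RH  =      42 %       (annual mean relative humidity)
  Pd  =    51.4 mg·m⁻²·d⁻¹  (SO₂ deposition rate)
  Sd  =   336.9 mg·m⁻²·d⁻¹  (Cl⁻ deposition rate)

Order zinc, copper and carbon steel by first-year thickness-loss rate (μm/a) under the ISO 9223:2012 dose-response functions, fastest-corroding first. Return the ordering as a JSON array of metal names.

["carbon steel", "zinc", "copper"]

zinc: f(T) = -0.071·(T−10) [T>10 °C] = -1.1076
  Pd branch = 0.0129·Pd^0.44·e^(0.046·RH+f) = 0.1665 μm/a
  Sd branch = 0.0175·Sd^0.57·e^(0.008·RH+0.085·T) = 5.952 μm/a
  sum: 0.1665 + 5.952 → r_corr = 6.118 μm/a
copper: T>10 °C ⇒ hinge -0.080·(25.6−10) = -1.2480
  SO₂ term: 0.0053·51.4^0.26·exp(0.059·42-1.2480) = 0.0505
  Cl⁻ term: 0.01025·336.9^0.27·exp(0.036·42+0.049·25.6) = 0.7845
  r_corr = 0.0505 + 0.7845 = 0.835 μm/a
carbon steel: f(T) = -0.054·(T−10) [T>10 °C] = -0.8424
  SO₂ term: 1.77·51.4^0.52·exp(0.02·42-0.8424) = 13.7
  Sd branch = 0.102·Sd^0.62·e^(0.033·RH+0.04·T) = 41.91 μm/a
  sum: 13.7 + 41.91 → r_corr = 55.61 μm/a
Ordering by μm/a: carbon steel (55.6) > zinc (6.12) > copper (0.835)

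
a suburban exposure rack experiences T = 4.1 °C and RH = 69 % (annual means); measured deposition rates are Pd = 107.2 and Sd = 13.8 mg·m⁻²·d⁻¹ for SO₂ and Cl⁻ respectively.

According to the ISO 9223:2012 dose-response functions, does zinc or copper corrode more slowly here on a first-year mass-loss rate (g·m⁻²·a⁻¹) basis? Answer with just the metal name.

copper

zinc: T≤10 °C ⇒ hinge +0.038·(4.1−10) = -0.2242
  SO₂ term: 0.0129·107.2^0.44·exp(0.046·69-0.2242) = 1.927
  Cl⁻ term: 0.0175·13.8^0.57·exp(0.008·69+0.085·4.1) = 0.1922
  r_corr = 1.927 + 0.1922 = 2.12 μm/a
  mass loss = 2.12 μm/a × 7.14 g/cm³ = 15.13 g·m⁻²·a⁻¹
copper: f(T) = +0.126·(T−10) [T≤10 °C] = -0.7434
  SO₂ term: 0.0053·107.2^0.26·exp(0.059·69-0.7434) = 0.4981
  Cl⁻ term: 0.01025·13.8^0.27·exp(0.036·69+0.049·4.1) = 0.3052
  sum: 0.4981 + 0.3052 → r_corr = 0.8032 μm/a
  mass loss = 0.8032 μm/a × 8.96 g/cm³ = 7.197 g·m⁻²·a⁻¹
Ordering by g·m⁻²·a⁻¹: zinc (15.1) > copper (7.2)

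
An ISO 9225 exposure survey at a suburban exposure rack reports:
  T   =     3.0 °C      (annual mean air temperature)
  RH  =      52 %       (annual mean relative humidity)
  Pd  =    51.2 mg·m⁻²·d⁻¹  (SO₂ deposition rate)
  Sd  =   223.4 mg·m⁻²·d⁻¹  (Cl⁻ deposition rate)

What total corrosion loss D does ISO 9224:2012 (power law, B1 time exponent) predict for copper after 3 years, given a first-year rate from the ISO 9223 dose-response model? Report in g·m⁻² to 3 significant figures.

D(3) = 8.65 g·m⁻²

copper: T≤10 °C ⇒ hinge +0.126·(3.0−10) = -0.8820
  sulphur-dioxide contribution → 0.1312 μm/a
  chloride contribution → 0.3325 μm/a
  ⇒ r_corr(copper) = 0.4638 μm/a
Power-law: D(3) = r_corr · 3^0.667
  D(3) = 0.4638 × 3^0.667 = 0.4638 × 2.081 = 0.965 μm
  Mass loss = 0.965 μm × 8.96 g/cm³ = 8.646 g·m⁻²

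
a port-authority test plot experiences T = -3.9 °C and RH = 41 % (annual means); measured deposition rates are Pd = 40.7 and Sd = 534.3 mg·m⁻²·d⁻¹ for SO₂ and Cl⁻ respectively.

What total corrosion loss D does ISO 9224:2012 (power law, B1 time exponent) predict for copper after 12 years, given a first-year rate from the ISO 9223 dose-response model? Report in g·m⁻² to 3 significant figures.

D(12) = 10.8 g·m⁻²

copper: f(T) = +0.126·(T−10) [T≤10 °C] = -1.7514
  sulphur-dioxide contribution → 0.02708 μm/a
  chloride contribution → 0.202 μm/a
  ⇒ r_corr(copper) = 0.229 μm/a
Long-term exponent b (ISO 9224 Table 2, B1) = 0.667
  D(12) = 0.229 × 12^0.667 = 0.229 × 5.246 = 1.201 μm
  Mass loss = 1.201 μm × 8.96 g/cm³ = 10.77 g·m⁻²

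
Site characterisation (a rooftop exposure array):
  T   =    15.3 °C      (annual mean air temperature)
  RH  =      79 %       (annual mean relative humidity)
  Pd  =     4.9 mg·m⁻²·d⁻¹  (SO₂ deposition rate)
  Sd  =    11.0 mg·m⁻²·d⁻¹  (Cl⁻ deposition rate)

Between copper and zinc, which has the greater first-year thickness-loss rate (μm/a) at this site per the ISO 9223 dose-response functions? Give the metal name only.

copper: T>10 °C ⇒ hinge -0.080·(15.3−10) = -0.4240
  sulphur-dioxide contribution → 0.5544 μm/a
  chloride contribution → 0.7122 μm/a
  total first-year rate 1.267 μm/a
zinc: T>10 °C ⇒ hinge -0.071·(15.3−10) = -0.3763
  sulphur-dioxide contribution → 0.6746 μm/a
  chloride contribution → 0.4741 μm/a
  ⇒ r_corr(zinc) = 1.149 μm/a
Ordering by μm/a: copper (1.27) > zinc (1.15)

copper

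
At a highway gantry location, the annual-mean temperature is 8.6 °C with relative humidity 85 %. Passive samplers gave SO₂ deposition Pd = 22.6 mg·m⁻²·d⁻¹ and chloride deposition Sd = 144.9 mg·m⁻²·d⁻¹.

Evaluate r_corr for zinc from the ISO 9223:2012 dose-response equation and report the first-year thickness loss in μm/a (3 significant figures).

r_corr = 3.63 μm/a

zinc: temperature factor f = +0.038·(-1.4) = -0.0532
  sulphur-dioxide contribution → 2.406 μm/a
  chloride contribution → 1.224 μm/a
  total first-year rate 3.63 μm/a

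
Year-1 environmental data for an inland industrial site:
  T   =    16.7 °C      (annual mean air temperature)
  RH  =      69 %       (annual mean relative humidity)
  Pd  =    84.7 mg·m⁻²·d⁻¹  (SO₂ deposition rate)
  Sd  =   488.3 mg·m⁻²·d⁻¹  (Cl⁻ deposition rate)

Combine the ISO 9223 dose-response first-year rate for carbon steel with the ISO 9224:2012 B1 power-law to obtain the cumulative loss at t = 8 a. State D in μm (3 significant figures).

carbon steel: T>10 °C ⇒ hinge -0.054·(16.7−10) = -0.3618
  SO₂ term: 1.77·84.7^0.52·exp(0.02·69-0.3618) = 49.28
  Cl⁻ term: 0.102·488.3^0.62·exp(0.033·69+0.04·16.7) = 90.07
  r_corr = 49.28 + 90.07 = 139.4 μm/a
ISO 9224: D(t) = r_corr · t^b with b = 0.523 (carbon steel, B1)
  D(8) = 139.4 × 8^0.523 = 139.4 × 2.967 = 413.5 μm

D(8) = 413 μm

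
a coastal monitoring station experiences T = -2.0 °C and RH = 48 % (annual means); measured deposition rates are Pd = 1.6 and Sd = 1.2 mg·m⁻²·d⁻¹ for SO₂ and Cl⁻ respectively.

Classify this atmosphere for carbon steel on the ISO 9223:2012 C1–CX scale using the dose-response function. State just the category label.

C2

carbon steel: temperature factor f = +0.150·(-12.0) = -1.8000
  sulphur-dioxide contribution → 0.9757 μm/a
  chloride contribution → 0.5139 μm/a
  total first-year rate 1.49 μm/a
1.49 μm/a falls in (1.3, 25] for carbon steel → category C2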